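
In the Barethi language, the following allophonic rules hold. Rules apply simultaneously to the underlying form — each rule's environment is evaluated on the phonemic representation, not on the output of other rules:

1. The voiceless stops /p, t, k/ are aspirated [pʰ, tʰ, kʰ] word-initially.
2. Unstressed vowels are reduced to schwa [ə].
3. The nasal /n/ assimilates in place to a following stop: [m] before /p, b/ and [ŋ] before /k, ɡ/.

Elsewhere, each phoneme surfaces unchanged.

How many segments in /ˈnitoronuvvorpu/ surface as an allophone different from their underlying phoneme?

5

Segments that undergo a rule: /o/ → [ə] (rule 2); /o/ → [ə] (rule 2); /u/ → [ə] (rule 2); /o/ → [ə] (rule 2); /u/ → [ə] (rule 2).
All other segments surface unchanged.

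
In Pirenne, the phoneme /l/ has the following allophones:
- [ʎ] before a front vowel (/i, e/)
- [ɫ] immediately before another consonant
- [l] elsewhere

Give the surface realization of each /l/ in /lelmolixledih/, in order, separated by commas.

Occurrence 1 (position 1): before a front vowel (/i, e/) → [ʎ].
Occurrence 2 (position 3): immediately before another consonant → [ɫ].
Occurrence 3 (position 6): before a front vowel (/i, e/) → [ʎ].
Occurrence 4 (position 9): before a front vowel (/i, e/) → [ʎ].

[ʎ], [ɫ], [ʎ], [ʎ]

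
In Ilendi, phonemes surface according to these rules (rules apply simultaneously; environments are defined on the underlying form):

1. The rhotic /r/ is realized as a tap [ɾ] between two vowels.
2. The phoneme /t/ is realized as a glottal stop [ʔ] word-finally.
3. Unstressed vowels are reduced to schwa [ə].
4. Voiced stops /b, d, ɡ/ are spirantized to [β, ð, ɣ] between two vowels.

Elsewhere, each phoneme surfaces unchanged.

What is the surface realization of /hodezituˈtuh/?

/h/ — not in any rule's target class → [h].
/o/ — between /h/ and /d/, in an unstressed syllable — surfaces as [ə] (rule 3).
/d/ (between /o/ and /e/): between two vowels, so rule 4 applies → [ð].
/e/ (between /d/ and /z/): in an unstressed syllable, so rule 3 applies → [ə].
/z/ stays [z].
Rule 3 applies to /i/ (between /z/ and /t/: in an unstressed syllable) → [ə].
/t/ — between /i/ and /u/; rule 2 does not apply here → [t].
Rule 3 applies to /u/ (between /t/ and /t/: in an unstressed syllable) → [ə].
/t/ (between /u/ and /u/): rule 2 targets it, but not word-finally → unchanged [t].
/u/ (between /t/ and /h/): rule 3 targets it, but not in an unstressed syllable → unchanged [u].
/h/ — not in any rule's target class → [h].

[həðəzətəˈtuh]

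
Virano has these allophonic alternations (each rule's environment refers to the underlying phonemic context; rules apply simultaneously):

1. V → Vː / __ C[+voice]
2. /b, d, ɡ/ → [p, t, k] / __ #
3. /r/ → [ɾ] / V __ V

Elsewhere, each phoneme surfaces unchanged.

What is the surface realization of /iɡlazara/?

/i/ (word-initial) occurs before a voiced consonant → [iː] by rule 1.
/ɡ/ (between /i/ and /l/) fails the environment for rule 2, so it stays [ɡ].
/l/ (between /ɡ/ and /a/) is unaffected → [l].
Rule 1 applies to /a/ (between /l/ and /z/: before a voiced consonant) → [aː].
/z/ stays [z].
/a/ (between /z/ and /r/) occurs before a voiced consonant → [aː] by rule 1.
/r/ — between /a/ and /a/, between two vowels — surfaces as [ɾ] (rule 3).
/a/ — word-final; rule 1 does not apply here → [a].

[iːɡlaːzaːɾa]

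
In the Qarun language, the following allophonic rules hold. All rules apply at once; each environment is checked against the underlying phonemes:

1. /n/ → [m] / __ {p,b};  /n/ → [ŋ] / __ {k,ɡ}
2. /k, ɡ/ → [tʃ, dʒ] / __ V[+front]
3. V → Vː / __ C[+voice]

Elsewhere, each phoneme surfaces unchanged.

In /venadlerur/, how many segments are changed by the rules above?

4

Segments that undergo a rule: /e/ → [eː] (rule 3); /a/ → [aː] (rule 3); /e/ → [eː] (rule 3); /u/ → [uː] (rule 3).
All other segments surface unchanged.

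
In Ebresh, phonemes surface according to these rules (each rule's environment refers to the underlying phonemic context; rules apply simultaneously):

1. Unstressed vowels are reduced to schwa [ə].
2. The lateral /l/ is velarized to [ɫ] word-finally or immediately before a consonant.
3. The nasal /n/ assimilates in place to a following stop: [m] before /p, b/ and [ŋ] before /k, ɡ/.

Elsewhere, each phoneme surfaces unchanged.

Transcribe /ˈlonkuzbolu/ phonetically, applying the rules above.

[ˈloŋkəzbələ]

/l/ (word-initial) fails the environment for rule 2, so it stays [l].
/o/ — between /l/ and /n/; rule 1 does not apply here → [o].
/n/ — between /o/ and /k/, before a labial or velar stop — surfaces as [ŋ] (rule 3).
/u/ — between /k/ and /z/, in an unstressed syllable — surfaces as [ə] (rule 1).
/o/ — between /b/ and /l/, in an unstressed syllable — surfaces as [ə] (rule 1).
/l/ (between /o/ and /u/) fails the environment for rule 2, so it stays [l].
/u/ — word-final, in an unstressed syllable — surfaces as [ə] (rule 1).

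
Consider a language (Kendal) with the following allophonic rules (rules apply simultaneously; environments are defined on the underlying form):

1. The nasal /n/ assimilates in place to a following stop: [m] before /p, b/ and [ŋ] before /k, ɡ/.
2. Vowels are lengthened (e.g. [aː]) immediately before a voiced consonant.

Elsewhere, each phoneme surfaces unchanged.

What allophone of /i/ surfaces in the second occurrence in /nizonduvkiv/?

/i/ — between /k/ and /v/, before a voiced consonant — surfaces as [iː] (rule 2).

[iː]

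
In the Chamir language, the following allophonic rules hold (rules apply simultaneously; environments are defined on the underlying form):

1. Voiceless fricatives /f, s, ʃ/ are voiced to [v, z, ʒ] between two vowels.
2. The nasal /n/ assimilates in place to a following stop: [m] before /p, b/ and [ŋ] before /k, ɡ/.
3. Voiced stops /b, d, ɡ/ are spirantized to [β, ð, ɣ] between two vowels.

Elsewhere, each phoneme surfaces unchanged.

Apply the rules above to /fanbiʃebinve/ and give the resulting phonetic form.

[fambiʒeβinve]

/f/ (word-initial) is in the target of rule 1 but the environment (between two vowels) is not met → [f].
/a/ — not in any rule's target class → [a].
/n/ meets the environment for rule 2 (before a labial or velar stop) → [m].
/b/ — between /n/ and /i/; rule 3 does not apply here → [b].
/i/ — not in any rule's target class → [i].
/ʃ/ meets the environment for rule 1 (between two vowels) → [ʒ].
/e/ stays [e].
/b/ (between /e/ and /i/) occurs between two vowels → [β] by rule 3.
/i/ (between /b/ and /n/) is unaffected → [i].
/n/ — between /i/ and /v/; rule 2 does not apply here → [n].
/v/ (between /n/ and /e/) is unaffected → [v].
/e/ stays [e].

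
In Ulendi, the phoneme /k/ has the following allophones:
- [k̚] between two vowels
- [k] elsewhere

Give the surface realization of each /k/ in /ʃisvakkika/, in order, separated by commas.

Occurrence 1 (position 6): no conditioning environment matches → elsewhere allophone [k].
Occurrence 2 (position 7): no conditioning environment matches → elsewhere allophone [k].
Occurrence 3 (position 9): between two vowels → [k̚].

[k], [k], [k̚]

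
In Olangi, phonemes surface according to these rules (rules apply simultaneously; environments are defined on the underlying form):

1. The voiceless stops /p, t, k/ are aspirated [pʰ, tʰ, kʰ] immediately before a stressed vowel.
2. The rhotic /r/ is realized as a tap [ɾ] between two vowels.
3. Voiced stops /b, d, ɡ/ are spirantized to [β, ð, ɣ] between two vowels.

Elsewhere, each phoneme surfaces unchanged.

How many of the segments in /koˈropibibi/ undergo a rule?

Segments that undergo a rule: /r/ → [ɾ] (rule 2); /b/ → [β] (rule 3); /b/ → [β] (rule 3).
All other segments surface unchanged.

3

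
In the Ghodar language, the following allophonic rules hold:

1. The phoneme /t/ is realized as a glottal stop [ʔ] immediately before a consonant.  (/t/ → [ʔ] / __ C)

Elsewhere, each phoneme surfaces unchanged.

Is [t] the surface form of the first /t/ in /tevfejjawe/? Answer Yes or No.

Yes

/t/ (word-initial) is in the target of rule 1 but the environment (immediately before a consonant) is not met → [t].
The actual realization is [t], which matches [t].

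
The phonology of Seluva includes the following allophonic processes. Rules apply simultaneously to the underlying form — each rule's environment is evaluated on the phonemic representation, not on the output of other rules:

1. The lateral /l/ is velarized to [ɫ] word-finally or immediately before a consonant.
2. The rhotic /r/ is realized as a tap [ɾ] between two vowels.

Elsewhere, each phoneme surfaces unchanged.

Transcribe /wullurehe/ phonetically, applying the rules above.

[wuɫluɾehe]

/w/ stays [w].
/u/ (between /w/ and /l/) is unaffected → [u].
/l/ (between /u/ and /l/): word-finally or immediately before a consonant, so rule 1 applies → [ɫ].
/l/ (between /l/ and /u/) is in the target of rule 1 but the environment (word-finally or immediately before a consonant) is not met → [l].
/u/ (between /l/ and /r/): no rule targets it → [u].
/r/ (between /u/ and /e/): between two vowels, so rule 2 applies → [ɾ].
/e/ (between /r/ and /h/) is unaffected → [e].
/h/ (between /e/ and /e/): no rule targets it → [h].
/e/ — not in any rule's target class → [e].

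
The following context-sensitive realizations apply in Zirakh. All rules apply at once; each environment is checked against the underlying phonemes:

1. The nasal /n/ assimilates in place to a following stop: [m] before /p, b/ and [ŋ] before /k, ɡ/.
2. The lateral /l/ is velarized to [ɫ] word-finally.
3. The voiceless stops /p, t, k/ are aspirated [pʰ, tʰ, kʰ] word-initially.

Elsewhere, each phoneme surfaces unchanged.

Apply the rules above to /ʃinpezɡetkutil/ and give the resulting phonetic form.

/ʃ/ stays [ʃ].
/i/ stays [i].
/n/ (between /i/ and /p/): before a labial or velar stop, so rule 1 applies → [m].
/p/ (between /n/ and /e/): rule 3 targets it, but not word-initially → unchanged [p].
/e/ (between /p/ and /z/): no rule targets it → [e].
/z/ (between /e/ and /ɡ/): no rule targets it → [z].
/ɡ/ (between /z/ and /e/) is unaffected → [ɡ].
/e/ stays [e].
/t/ (between /e/ and /k/) is in the target of rule 3 but the environment (word-initially) is not met → [t].
/k/ (between /t/ and /u/) is in the target of rule 3 but the environment (word-initially) is not met → [k].
/u/ (between /k/ and /t/) is unaffected → [u].
/t/ (between /u/ and /i/) is in the target of rule 3 but the environment (word-initially) is not met → [t].
/i/ (between /t/ and /l/): no rule targets it → [i].
/l/ (word-final): word-finally, so rule 2 applies → [ɫ].

[ʃimpezɡetkutiɫ]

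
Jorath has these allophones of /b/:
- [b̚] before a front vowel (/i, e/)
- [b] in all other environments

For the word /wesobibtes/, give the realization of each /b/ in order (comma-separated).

[b̚], [b]

Occurrence 1 (position 5): before a front vowel (/i, e/) → [b̚].
Occurrence 2 (position 7): no conditioning environment matches → elsewhere allophone [b].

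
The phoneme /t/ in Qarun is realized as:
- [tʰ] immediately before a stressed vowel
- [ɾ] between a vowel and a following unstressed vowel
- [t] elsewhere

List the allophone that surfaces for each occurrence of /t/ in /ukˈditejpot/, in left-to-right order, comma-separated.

Occurrence 1 (position 5): between a vowel and a following unstressed vowel → [ɾ].
Occurrence 2 (position 10): no conditioning environment matches → elsewhere allophone [t].

[ɾ], [t]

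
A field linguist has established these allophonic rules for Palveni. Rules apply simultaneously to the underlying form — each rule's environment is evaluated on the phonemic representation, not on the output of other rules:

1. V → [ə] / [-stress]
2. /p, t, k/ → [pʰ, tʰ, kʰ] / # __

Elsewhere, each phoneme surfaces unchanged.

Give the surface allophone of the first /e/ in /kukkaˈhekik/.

[e]

/e/ (between /h/ and /k/) is in the target of rule 1 but the environment (in an unstressed syllable) is not met → [e].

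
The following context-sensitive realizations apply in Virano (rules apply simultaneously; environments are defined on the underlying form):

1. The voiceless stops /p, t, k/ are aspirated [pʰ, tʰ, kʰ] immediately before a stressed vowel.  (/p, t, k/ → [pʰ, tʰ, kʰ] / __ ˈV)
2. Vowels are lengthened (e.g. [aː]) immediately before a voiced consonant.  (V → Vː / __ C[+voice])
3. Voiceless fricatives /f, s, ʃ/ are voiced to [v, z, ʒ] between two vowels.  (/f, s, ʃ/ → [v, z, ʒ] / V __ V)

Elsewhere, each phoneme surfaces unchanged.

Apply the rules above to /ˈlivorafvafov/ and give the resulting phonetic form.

[ˈliːvoːrafvavoːv]

/l/ — not in any rule's target class → [l].
/i/ meets the environment for rule 2 (before a voiced consonant) → [iː].
/v/ (between /i/ and /o/): no rule targets it → [v].
/o/ meets the environment for rule 2 (before a voiced consonant) → [oː].
/r/ (between /o/ and /a/) is unaffected → [r].
/a/ (between /r/ and /f/) is in the target of rule 2 but the environment (before a voiced consonant) is not met → [a].
/f/ (between /a/ and /v/) is in the target of rule 3 but the environment (between two vowels) is not met → [f].
/v/ — not in any rule's target class → [v].
/a/ (between /v/ and /f/) is in the target of rule 2 but the environment (before a voiced consonant) is not met → [a].
/f/ (between /a/ and /o/) occurs between two vowels → [v] by rule 3.
Rule 2 applies to /o/ (between /f/ and /v/: before a voiced consonant) → [oː].
/v/ (word-final) is unaffected → [v].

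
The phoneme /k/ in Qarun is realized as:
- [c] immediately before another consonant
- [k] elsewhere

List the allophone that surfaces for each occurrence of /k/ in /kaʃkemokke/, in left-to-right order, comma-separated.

[k], [k], [c], [k]

Occurrence 1 (position 1): no conditioning environment matches → elsewhere allophone [k].
Occurrence 2 (position 4): no conditioning environment matches → elsewhere allophone [k].
Occurrence 3 (position 8): immediately before another consonant → [c].
Occurrence 4 (position 9): no conditioning environment matches → elsewhere allophone [k].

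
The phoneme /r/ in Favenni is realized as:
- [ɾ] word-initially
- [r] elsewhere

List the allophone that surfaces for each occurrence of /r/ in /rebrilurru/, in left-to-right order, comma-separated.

Occurrence 1 (position 1): word-initially → [ɾ].
Occurrence 2 (position 4): no conditioning environment matches → elsewhere allophone [r].
Occurrence 3 (position 8): no conditioning environment matches → elsewhere allophone [r].
Occurrence 4 (position 9): no conditioning environment matches → elsewhere allophone [r].

[ɾ], [r], [r], [r]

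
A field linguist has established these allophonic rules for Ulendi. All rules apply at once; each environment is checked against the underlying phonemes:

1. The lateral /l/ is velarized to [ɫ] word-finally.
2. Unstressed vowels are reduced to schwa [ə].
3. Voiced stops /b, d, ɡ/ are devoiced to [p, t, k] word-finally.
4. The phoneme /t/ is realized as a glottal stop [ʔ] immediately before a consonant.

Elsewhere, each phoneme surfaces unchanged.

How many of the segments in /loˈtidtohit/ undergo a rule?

3

Segments that undergo a rule: /o/ → [ə] (rule 2); /o/ → [ə] (rule 2); /i/ → [ə] (rule 2).
All other segments surface unchanged.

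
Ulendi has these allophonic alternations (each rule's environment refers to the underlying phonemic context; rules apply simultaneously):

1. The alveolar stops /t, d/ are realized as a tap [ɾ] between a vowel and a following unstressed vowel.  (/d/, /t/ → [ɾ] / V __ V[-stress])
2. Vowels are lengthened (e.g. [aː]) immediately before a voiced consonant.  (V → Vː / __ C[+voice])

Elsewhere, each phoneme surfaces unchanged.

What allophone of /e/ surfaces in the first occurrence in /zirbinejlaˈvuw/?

/e/ meets the environment for rule 2 (before a voiced consonant) → [eː].

[eː]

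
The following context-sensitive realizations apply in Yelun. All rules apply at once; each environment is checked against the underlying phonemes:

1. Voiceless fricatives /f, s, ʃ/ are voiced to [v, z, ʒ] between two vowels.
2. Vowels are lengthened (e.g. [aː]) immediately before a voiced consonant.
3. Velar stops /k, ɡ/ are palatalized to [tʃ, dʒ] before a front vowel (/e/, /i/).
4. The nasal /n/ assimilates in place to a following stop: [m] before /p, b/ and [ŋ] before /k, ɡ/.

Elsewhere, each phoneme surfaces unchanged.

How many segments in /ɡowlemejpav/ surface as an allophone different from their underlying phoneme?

4

Segments that undergo a rule: /o/ → [oː] (rule 2); /e/ → [eː] (rule 2); /e/ → [eː] (rule 2); /a/ → [aː] (rule 2).
All other segments surface unchanged.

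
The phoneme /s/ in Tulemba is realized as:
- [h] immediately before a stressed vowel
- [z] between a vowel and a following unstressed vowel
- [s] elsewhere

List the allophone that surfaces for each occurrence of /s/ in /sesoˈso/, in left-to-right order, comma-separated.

[s], [z], [h]

Occurrence 1 (position 1): no conditioning environment matches → elsewhere allophone [s].
Occurrence 2 (position 3): between a vowel and a following unstressed vowel → [z].
Occurrence 3 (position 5): immediately before a stressed vowel → [h].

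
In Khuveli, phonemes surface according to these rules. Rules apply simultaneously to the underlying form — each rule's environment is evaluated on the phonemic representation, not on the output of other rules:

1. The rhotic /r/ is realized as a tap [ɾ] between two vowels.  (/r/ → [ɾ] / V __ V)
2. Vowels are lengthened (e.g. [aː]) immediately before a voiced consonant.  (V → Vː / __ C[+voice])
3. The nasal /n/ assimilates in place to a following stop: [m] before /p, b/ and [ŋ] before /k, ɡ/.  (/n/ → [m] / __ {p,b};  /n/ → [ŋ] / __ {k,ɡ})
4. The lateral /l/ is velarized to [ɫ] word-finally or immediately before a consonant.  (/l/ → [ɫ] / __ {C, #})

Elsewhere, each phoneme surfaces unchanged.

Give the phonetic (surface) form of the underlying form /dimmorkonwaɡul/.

[diːmmoːrkoːnwaːɡuːɫ]

/i/ meets the environment for rule 2 (before a voiced consonant) → [iː].
/o/ meets the environment for rule 2 (before a voiced consonant) → [oː].
/r/ (between /o/ and /k/): rule 1 targets it, but not between two vowels → unchanged [r].
Rule 2 applies to /o/ (between /k/ and /n/: before a voiced consonant) → [oː].
/n/ (between /o/ and /w/) is in the target of rule 3 but the environment (before a labial or velar stop) is not met → [n].
/a/ — between /w/ and /ɡ/, before a voiced consonant — surfaces as [aː] (rule 2).
/u/ — between /ɡ/ and /l/, before a voiced consonant — surfaces as [uː] (rule 2).
/l/ (word-final): word-finally or immediately before a consonant, so rule 4 applies → [ɫ].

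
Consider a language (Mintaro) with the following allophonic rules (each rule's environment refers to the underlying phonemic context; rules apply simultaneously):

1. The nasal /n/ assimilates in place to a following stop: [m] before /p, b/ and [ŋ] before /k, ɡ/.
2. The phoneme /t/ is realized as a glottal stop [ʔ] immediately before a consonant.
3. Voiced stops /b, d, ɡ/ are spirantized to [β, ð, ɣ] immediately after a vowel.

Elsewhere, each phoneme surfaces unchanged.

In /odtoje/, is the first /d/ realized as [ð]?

/d/ (between /o/ and /t/) occurs immediately after a vowel → [ð] by rule 3.
The actual realization is [ð], which matches [ð].

Yes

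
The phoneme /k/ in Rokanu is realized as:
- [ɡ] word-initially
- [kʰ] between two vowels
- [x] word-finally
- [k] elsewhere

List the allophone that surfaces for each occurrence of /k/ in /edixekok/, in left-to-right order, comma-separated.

Occurrence 1 (position 6): between two vowels → [kʰ].
Occurrence 2 (position 8): word-finally → [x].

[kʰ], [x]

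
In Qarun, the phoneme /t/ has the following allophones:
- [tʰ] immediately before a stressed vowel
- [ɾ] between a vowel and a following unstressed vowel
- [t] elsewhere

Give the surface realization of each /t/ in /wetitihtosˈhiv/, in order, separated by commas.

[ɾ], [ɾ], [t]

Occurrence 1 (position 3): between a vowel and an unstressed vowel → [ɾ].
Occurrence 2 (position 5): between a vowel and an unstressed vowel → [ɾ].
Occurrence 3 (position 8): no conditioning environment matches → elsewhere allophone [t].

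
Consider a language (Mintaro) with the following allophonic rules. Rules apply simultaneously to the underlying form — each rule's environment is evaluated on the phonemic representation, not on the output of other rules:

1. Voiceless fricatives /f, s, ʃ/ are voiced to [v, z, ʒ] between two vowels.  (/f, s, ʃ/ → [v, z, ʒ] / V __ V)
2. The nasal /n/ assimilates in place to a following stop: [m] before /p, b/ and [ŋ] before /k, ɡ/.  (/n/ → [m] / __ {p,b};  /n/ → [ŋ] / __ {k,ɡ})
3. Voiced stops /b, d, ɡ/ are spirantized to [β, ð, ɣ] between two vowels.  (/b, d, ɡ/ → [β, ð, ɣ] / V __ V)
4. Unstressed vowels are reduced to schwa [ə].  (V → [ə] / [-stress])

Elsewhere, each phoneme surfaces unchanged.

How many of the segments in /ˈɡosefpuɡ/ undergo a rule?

3

Segments that undergo a rule: /s/ → [z] (rule 1); /e/ → [ə] (rule 4); /u/ → [ə] (rule 4).
All other segments surface unchanged.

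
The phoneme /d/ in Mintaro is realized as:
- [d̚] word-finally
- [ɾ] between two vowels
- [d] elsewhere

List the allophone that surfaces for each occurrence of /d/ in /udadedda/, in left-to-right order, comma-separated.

Occurrence 1 (position 2): between two vowels → [ɾ].
Occurrence 2 (position 4): between two vowels → [ɾ].
Occurrence 3 (position 6): no conditioning environment matches → elsewhere allophone [d].
Occurrence 4 (position 7): no conditioning environment matches → elsewhere allophone [d].

[ɾ], [ɾ], [d], [d]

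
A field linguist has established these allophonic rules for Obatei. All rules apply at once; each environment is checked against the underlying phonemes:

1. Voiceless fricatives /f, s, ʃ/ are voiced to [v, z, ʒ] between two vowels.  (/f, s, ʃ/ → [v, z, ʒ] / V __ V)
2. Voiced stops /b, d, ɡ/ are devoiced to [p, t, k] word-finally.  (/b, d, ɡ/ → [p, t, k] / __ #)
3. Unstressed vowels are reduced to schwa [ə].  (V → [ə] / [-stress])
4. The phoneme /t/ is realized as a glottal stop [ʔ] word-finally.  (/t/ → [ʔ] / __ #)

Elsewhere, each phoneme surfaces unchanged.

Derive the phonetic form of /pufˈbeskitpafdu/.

/u/ meets the environment for rule 3 (in an unstressed syllable) → [ə].
/f/ — between /u/ and /b/; rule 1 does not apply here → [f].
/b/ — between /f/ and /e/; rule 2 does not apply here → [b].
/e/ (between /b/ and /s/) fails the environment for rule 3, so it stays [e].
/s/ — between /e/ and /k/; rule 1 does not apply here → [s].
/i/ (between /k/ and /t/) occurs in an unstressed syllable → [ə] by rule 3.
/t/ (between /i/ and /p/): rule 4 targets it, but not word-finally → unchanged [t].
/a/ meets the environment for rule 3 (in an unstressed syllable) → [ə].
/f/ — between /a/ and /d/; rule 1 does not apply here → [f].
/d/ (between /f/ and /u/) is in the target of rule 2 but the environment (word-finally) is not met → [d].
/u/ (word-final) occurs in an unstressed syllable → [ə] by rule 3.

[pəfˈbeskətpəfdə]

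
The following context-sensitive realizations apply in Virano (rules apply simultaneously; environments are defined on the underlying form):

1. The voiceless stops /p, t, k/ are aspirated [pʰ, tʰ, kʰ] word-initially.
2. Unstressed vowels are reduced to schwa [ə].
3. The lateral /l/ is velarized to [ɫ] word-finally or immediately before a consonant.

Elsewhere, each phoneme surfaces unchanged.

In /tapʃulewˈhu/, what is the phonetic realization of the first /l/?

/l/ (between /u/ and /e/) fails the environment for rule 3, so it stays [l].

[l]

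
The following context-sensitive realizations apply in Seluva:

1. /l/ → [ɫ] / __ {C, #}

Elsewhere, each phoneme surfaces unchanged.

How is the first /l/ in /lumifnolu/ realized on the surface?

[l]

/l/ (word-initial) is in the target of rule 1 but the environment (word-finally or immediately before a consonant) is not met → [l].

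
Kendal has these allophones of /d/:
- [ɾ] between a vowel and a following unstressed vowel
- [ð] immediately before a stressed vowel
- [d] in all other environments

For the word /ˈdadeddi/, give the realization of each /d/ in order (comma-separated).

[ð], [ɾ], [d], [d]

Occurrence 1 (position 1): immediately before a stressed vowel → [ð].
Occurrence 2 (position 3): between a vowel and a following unstressed vowel → [ɾ].
Occurrence 3 (position 5): no conditioning environment matches → elsewhere allophone [d].
Occurrence 4 (position 6): no conditioning environment matches → elsewhere allophone [d].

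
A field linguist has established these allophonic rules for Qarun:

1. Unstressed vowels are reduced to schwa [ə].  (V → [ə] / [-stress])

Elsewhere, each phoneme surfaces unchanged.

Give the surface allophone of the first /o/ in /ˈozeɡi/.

/o/ (word-initial): rule 1 targets it, but not in an unstressed syllable → unchanged [o].

[o]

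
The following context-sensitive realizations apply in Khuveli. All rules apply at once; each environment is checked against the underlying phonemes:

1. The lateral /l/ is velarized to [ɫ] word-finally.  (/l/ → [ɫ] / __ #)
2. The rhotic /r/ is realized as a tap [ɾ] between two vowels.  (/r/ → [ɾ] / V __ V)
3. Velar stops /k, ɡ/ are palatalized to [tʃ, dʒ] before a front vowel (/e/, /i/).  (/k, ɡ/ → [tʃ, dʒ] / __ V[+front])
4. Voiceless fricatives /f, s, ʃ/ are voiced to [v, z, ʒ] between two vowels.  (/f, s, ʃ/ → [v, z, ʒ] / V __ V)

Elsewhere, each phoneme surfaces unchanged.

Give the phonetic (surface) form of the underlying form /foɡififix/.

[fodʒivivix]

/f/ — word-initial; rule 4 does not apply here → [f].
/o/ (between /f/ and /ɡ/) is unaffected → [o].
/ɡ/ (between /o/ and /i/) occurs before a front vowel → [dʒ] by rule 3.
/i/ — not in any rule's target class → [i].
Rule 4 applies to /f/ (between /i/ and /i/: between two vowels) → [v].
/i/ (between /f/ and /f/): no rule targets it → [i].
/f/ (between /i/ and /i/): between two vowels, so rule 4 applies → [v].
/i/ (between /f/ and /x/): no rule targets it → [i].
/x/ (word-final) is unaffected → [x].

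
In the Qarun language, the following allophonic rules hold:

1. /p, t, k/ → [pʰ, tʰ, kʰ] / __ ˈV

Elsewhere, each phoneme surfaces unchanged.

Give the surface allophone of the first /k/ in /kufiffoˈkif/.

/k/ (word-initial) is in the target of rule 1 but the environment (immediately before a stressed vowel) is not met → [k].

[k]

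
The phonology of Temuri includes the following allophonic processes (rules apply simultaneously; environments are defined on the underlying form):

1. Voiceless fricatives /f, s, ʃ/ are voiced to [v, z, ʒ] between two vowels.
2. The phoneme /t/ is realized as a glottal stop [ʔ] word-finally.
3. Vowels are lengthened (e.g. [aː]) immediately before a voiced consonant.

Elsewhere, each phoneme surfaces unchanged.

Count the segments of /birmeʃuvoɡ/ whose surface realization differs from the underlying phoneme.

Segments that undergo a rule: /i/ → [iː] (rule 3); /ʃ/ → [ʒ] (rule 1); /u/ → [uː] (rule 3); /o/ → [oː] (rule 3).
All other segments surface unchanged.

4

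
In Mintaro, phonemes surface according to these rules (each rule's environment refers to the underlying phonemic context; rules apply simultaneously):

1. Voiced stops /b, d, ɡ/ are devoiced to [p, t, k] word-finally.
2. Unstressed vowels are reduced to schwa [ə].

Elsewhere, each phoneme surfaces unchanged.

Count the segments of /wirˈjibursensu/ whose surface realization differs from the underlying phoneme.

Segments that undergo a rule: /i/ → [ə] (rule 2); /u/ → [ə] (rule 2); /e/ → [ə] (rule 2); /u/ → [ə] (rule 2).
All other segments surface unchanged.

4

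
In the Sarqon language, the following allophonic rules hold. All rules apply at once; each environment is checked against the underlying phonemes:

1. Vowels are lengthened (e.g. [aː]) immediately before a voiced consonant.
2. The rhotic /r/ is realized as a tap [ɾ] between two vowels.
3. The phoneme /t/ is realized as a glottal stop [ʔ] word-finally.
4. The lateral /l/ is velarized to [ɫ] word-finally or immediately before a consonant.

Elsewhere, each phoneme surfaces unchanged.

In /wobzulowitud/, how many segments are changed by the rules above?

Segments that undergo a rule: /o/ → [oː] (rule 1); /u/ → [uː] (rule 1); /o/ → [oː] (rule 1); /u/ → [uː] (rule 1).
All other segments surface unchanged.

4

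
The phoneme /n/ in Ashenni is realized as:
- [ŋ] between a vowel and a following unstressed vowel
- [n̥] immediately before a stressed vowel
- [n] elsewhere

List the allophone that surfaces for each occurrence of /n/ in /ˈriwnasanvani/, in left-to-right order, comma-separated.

Occurrence 1 (position 4): no conditioning environment matches → elsewhere allophone [n].
Occurrence 2 (position 8): no conditioning environment matches → elsewhere allophone [n].
Occurrence 3 (position 11): between a vowel and a following unstressed vowel → [ŋ].

[n], [n], [ŋ]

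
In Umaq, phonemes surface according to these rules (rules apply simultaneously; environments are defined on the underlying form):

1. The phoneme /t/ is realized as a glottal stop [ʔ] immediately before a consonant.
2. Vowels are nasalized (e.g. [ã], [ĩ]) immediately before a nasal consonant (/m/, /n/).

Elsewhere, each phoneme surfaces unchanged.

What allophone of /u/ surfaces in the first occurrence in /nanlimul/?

[u]

/u/ (between /m/ and /l/): rule 2 targets it, but not before a nasal consonant → unchanged [u].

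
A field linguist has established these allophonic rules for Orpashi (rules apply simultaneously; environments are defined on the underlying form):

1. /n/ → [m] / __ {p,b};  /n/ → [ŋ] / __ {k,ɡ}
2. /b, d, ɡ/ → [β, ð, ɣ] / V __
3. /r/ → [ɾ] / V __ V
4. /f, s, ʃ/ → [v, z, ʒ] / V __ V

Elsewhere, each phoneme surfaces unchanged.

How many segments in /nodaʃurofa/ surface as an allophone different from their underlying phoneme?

4

Segments that undergo a rule: /d/ → [ð] (rule 2); /ʃ/ → [ʒ] (rule 4); /r/ → [ɾ] (rule 3); /f/ → [v] (rule 4).
All other segments surface unchanged.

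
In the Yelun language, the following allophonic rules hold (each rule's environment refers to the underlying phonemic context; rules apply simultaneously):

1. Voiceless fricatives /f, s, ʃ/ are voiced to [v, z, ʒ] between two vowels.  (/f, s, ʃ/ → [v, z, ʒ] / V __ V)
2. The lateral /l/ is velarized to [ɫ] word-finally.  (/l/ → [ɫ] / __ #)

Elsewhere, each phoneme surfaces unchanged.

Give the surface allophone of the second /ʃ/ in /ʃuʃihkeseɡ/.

[ʒ]

/ʃ/ (between /u/ and /i/): between two vowels, so rule 1 applies → [ʒ].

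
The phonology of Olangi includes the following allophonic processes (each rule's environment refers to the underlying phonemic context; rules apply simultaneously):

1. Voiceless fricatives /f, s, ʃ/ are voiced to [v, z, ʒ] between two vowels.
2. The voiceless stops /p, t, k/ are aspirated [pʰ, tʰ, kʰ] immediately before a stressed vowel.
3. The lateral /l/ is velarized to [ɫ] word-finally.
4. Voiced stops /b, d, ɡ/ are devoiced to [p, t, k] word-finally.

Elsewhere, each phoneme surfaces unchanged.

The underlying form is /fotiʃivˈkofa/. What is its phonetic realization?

[fotiʒivˈkʰova]

/f/ — word-initial; rule 1 does not apply here → [f].
/o/ (between /f/ and /t/): no rule targets it → [o].
/t/ (between /o/ and /i/): rule 2 targets it, but not immediately before a stressed vowel → unchanged [t].
/i/ (between /t/ and /ʃ/): no rule targets it → [i].
Rule 1 applies to /ʃ/ (between /i/ and /i/: between two vowels) → [ʒ].
/i/ (between /ʃ/ and /v/): no rule targets it → [i].
/v/ (between /i/ and /k/): no rule targets it → [v].
/k/ (between /v/ and /o/): immediately before a stressed vowel, so rule 2 applies → [kʰ].
/o/ (between /k/ and /f/) is unaffected → [o].
/f/ meets the environment for rule 1 (between two vowels) → [v].
/a/ — not in any rule's target class → [a].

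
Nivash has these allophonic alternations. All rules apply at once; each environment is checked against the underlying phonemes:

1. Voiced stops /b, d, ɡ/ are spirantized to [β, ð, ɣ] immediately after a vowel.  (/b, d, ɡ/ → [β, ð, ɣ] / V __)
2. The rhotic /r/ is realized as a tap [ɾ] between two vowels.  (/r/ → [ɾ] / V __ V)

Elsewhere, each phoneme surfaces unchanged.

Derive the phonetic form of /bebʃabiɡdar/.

[beβʃaβiɣdar]

/b/ — word-initial; rule 1 does not apply here → [b].
/e/ (between /b/ and /b/): no rule targets it → [e].
/b/ (between /e/ and /ʃ/): immediately after a vowel, so rule 1 applies → [β].
/ʃ/ — not in any rule's target class → [ʃ].
/a/ — not in any rule's target class → [a].
/b/ — between /a/ and /i/, immediately after a vowel — surfaces as [β] (rule 1).
/i/ stays [i].
/ɡ/ meets the environment for rule 1 (immediately after a vowel) → [ɣ].
/d/ — between /ɡ/ and /a/; rule 1 does not apply here → [d].
/a/ — not in any rule's target class → [a].
/r/ — word-final; rule 2 does not apply here → [r].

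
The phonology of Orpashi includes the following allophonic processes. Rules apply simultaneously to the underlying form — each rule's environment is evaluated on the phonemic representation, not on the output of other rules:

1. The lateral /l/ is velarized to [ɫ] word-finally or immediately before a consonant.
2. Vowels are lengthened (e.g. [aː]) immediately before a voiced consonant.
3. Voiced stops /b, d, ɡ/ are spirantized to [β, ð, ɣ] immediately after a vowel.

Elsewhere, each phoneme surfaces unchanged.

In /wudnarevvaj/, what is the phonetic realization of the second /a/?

/a/ (between /v/ and /j/) occurs before a voiced consonant → [aː] by rule 2.

[aː]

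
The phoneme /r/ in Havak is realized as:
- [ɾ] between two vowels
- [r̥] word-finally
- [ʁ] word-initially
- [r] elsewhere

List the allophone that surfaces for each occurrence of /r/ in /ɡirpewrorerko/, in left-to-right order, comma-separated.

Occurrence 1 (position 3): no conditioning environment matches → elsewhere allophone [r].
Occurrence 2 (position 7): no conditioning environment matches → elsewhere allophone [r].
Occurrence 3 (position 9): between two vowels → [ɾ].
Occurrence 4 (position 11): no conditioning environment matches → elsewhere allophone [r].

[r], [r], [ɾ], [r]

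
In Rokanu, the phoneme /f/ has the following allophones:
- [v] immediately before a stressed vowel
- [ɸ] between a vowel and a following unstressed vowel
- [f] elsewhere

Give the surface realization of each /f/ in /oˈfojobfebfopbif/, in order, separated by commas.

Occurrence 1 (position 2): immediately before a stressed vowel → [v].
Occurrence 2 (position 7): no conditioning environment matches → elsewhere allophone [f].
Occurrence 3 (position 10): no conditioning environment matches → elsewhere allophone [f].
Occurrence 4 (position 15): no conditioning environment matches → elsewhere allophone [f].

[v], [f], [f], [f]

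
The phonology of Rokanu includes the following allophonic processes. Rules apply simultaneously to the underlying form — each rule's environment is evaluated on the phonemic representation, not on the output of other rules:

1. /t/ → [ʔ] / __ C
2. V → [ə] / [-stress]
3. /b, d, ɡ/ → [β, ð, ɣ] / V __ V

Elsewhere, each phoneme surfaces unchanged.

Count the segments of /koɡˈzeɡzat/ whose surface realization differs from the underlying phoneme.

Segments that undergo a rule: /o/ → [ə] (rule 2); /a/ → [ə] (rule 2).
All other segments surface unchanged.

2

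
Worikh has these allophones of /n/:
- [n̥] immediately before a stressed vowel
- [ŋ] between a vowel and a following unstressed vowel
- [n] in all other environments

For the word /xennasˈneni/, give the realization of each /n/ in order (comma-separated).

[n], [n], [n̥], [ŋ]

Occurrence 1 (position 3): no conditioning environment matches → elsewhere allophone [n].
Occurrence 2 (position 4): no conditioning environment matches → elsewhere allophone [n].
Occurrence 3 (position 7): immediately before a stressed vowel → [n̥].
Occurrence 4 (position 9): between a vowel and a following unstressed vowel → [ŋ].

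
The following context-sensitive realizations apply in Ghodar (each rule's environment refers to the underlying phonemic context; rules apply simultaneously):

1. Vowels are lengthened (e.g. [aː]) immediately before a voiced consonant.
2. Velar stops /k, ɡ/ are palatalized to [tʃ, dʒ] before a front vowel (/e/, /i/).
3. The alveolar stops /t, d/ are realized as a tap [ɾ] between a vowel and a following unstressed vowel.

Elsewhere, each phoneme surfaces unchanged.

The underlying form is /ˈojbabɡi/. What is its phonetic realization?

[ˈoːjbaːbdʒi]

Rule 1 applies to /o/ (word-initial: before a voiced consonant) → [oː].
/j/ — not in any rule's target class → [j].
/b/ (between /j/ and /a/) is unaffected → [b].
/a/ (between /b/ and /b/): before a voiced consonant, so rule 1 applies → [aː].
/b/ (between /a/ and /ɡ/) is unaffected → [b].
/ɡ/ (between /b/ and /i/) occurs before a front vowel → [dʒ] by rule 2.
/i/ (word-final) fails the environment for rule 1, so it stays [i].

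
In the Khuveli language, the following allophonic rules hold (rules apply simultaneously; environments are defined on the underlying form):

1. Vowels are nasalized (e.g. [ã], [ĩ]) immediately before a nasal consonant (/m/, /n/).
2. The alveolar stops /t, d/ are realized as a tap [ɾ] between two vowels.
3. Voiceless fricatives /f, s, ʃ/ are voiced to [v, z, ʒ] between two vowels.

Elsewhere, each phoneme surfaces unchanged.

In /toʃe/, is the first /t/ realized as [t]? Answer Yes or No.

Yes

/t/ (word-initial) fails the environment for rule 2, so it stays [t].
The actual realization is [t], which matches [t].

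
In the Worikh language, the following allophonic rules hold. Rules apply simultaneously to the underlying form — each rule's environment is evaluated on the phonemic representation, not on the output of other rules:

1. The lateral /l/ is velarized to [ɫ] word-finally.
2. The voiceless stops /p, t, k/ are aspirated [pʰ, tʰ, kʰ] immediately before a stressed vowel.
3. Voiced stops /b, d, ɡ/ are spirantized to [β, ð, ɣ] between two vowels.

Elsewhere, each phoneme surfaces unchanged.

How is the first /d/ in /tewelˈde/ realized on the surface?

[d]

/d/ (between /l/ and /e/): rule 3 targets it, but not between two vowels → unchanged [d].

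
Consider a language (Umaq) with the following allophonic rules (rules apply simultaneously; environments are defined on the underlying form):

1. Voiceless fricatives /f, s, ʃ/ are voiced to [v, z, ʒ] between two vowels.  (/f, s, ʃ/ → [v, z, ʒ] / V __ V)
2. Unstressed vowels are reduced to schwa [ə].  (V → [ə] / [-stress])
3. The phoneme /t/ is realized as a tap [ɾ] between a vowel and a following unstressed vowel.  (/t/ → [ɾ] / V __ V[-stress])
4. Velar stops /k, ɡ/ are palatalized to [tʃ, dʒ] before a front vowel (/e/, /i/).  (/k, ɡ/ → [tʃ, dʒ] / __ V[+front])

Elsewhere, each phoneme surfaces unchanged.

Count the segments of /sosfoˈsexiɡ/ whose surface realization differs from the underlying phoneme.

4

Segments that undergo a rule: /o/ → [ə] (rule 2); /o/ → [ə] (rule 2); /s/ → [z] (rule 1); /i/ → [ə] (rule 2).
All other segments surface unchanged.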